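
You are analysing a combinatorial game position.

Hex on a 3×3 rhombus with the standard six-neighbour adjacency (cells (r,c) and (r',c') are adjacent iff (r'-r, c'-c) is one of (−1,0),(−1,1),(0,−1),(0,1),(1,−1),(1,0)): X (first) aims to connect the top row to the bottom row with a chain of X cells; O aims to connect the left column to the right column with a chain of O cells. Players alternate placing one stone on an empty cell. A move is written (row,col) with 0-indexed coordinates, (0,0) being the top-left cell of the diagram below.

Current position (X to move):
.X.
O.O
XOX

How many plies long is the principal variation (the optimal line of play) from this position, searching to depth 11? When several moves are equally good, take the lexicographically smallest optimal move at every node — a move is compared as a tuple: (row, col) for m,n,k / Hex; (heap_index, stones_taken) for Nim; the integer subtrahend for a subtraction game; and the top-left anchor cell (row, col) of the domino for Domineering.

PV length from [.X./O.O/XOX]: 1 ply

[.X./O.O/XOX] X move#1: (0,0):-1/XX./O.O/XOX, (0,2):-1/.XX/O.O/XOX, (1,1):+1/.X./OXO/XOX*
[.X./OXO/XOX] end (terminal -1, O#2); searched .X./O.O/XOX to 11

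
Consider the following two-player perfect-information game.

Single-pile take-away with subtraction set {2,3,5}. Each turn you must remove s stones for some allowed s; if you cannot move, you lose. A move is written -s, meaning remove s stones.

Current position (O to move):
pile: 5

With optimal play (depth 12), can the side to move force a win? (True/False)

O winning at [5]: True

[5] O move#1: -2:-1/3, -3:-1/2, -5:+1/0*
[0] end (terminal -1, X#2); searched 5 to 12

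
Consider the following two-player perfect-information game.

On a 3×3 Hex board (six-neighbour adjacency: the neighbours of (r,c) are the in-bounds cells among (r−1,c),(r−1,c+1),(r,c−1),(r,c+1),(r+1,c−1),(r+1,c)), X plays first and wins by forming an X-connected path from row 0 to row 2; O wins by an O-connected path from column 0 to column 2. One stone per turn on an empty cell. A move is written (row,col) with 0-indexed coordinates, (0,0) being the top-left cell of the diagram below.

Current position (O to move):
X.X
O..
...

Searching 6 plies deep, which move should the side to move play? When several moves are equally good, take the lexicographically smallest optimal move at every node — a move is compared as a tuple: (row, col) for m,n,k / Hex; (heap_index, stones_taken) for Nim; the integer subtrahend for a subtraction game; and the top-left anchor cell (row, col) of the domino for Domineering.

ply 1, O at X.X/O../... | (0,1)=-1→XOX/O../...; (1,1)=-1→X.X/OO./...; (1,2)=-1→X.X/O.O/...; (2,0)=-1→X.X/O../O..; (2,1)=+1→X.X/O../.O.*; (2,2)=-1→X.X/O../..O
ply 2, X at X.X/O../.O. | (0,1)=-1→XXX/O../.O.*; (1,1)=-1→X.X/OX./.O.; (1,2)=-1→X.X/O.X/.O.; (2,0)=-1→X.X/O../XO.; (2,2)=-1→X.X/O../.OX
ply 3, O at XXX/O../.O. | (1,1)=+1→XXX/OO./.O.*; (1,2)=+1→XXX/O.O/.O.; (2,0)=+1→XXX/O../OO.; (2,2)=+1→XXX/O../.OO
ply 4, X at XXX/OO./.O. | (1,2)=-1→XXX/OOX/.O.*; (2,0)=-1→XXX/OO./XO.; (2,2)=-1→XXX/OO./.OX
ply 5, O at XXX/OOX/.O. | (2,0)=-1→XXX/OOX/OO.; (2,2)=+1→XXX/OOX/.OO*
ply 6: XXX/OOX/.OO is terminal -1 (X); from X.X/O../... depth 6

O's best at [X.X/O../...]: (2,1)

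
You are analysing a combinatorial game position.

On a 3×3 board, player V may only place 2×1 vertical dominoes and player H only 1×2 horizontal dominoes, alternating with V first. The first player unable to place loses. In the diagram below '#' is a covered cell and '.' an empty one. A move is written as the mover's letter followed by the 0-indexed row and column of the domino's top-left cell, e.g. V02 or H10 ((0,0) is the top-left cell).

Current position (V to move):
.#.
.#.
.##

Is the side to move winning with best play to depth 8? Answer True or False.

ply 1, V at .#./.#./.## | V00=+1→##./##./.##*; V02=+1→.##/.##/.##; V10=+1→.#./##./###
ply 2: ##./##./.## is terminal -1 (H); from .#./.#./.## depth 8

V winning at [.#./.#./.##]: True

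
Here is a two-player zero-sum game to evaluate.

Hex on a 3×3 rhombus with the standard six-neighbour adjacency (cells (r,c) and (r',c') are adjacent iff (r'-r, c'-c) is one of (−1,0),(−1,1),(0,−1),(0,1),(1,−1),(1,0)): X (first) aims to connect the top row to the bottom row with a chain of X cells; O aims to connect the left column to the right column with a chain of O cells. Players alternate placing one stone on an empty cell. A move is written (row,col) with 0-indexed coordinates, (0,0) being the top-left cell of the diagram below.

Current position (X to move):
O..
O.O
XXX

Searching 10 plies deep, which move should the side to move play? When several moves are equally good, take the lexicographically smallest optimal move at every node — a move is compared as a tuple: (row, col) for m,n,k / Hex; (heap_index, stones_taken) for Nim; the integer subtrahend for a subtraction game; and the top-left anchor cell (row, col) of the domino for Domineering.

X's best at [O../O.O/XXX]: (1,1)

ply 1, X at O../O.O/XXX | (0,1)=-1→OX./O.O/XXX; (0,2)=-1→O.X/O.O/XXX; (1,1)=+1→O../OXO/XXX*
ply 2, O at O../OXO/XXX | (0,1)=-1→OO./OXO/XXX*; (0,2)=-1→O.O/OXO/XXX
ply 3, X at OO./OXO/XXX | (0,2)=+1→OOX/OXO/XXX*
ply 4: OOX/OXO/XXX is terminal -1 (O); from O../O.O/XXX depth 10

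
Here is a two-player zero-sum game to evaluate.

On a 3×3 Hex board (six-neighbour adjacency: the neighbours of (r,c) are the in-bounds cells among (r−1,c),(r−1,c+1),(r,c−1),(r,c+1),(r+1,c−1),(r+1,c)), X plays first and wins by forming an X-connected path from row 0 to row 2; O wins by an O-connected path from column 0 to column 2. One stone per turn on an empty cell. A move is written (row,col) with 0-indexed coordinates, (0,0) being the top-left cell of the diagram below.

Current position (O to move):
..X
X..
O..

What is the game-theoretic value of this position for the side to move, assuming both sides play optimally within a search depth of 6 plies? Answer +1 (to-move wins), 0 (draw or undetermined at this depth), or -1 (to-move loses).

value(..X/X../O.., O) = +1

ply 1, O at ..X/X../O.. | (0,0)=-1→O.X/X../O..; (0,1)=-1→.OX/X../O..; (1,1)=-1→..X/XO./O..; (1,2)=+1→..X/X.O/O..*; (2,1)=+1→..X/X../OO.; (2,2)=-1→..X/X../O.O
ply 2, X at ..X/X.O/O.. | (0,0)=-1→X.X/X.O/O..*; (0,1)=-1→.XX/X.O/O..; (1,1)=-1→..X/XXO/O..; (2,1)=-1→..X/X.O/OX.; (2,2)=-1→..X/X.O/O.X
ply 3, O at X.X/X.O/O.. | (0,1)=+1→XOX/X.O/O..*; (1,1)=+1→X.X/XOO/O..; (2,1)=+1→X.X/X.O/OO.; (2,2)=+1→X.X/X.O/O.O
ply 4, X at XOX/X.O/O.. | (1,1)=-1→XOX/XXO/O..*; (2,1)=-1→XOX/X.O/OX.; (2,2)=-1→XOX/X.O/O.X
ply 5, O at XOX/XXO/O.. | (2,1)=+1→XOX/XXO/OO.*; (2,2)=-1→XOX/XXO/O.O
ply 6: XOX/XXO/OO. is terminal -1 (X); from ..X/X../O.. depth 6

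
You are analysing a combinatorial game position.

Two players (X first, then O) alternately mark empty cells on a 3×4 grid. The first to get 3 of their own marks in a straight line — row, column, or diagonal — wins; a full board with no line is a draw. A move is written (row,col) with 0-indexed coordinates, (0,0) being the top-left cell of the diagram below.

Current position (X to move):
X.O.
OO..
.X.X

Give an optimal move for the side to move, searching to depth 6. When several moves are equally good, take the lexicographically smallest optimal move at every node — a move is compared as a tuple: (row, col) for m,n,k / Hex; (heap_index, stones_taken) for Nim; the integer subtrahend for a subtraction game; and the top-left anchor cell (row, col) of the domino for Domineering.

ply 1, X at X.O./OO../.X.X | (0,1)=-1→XXO./OO../.X.X; (0,3)=-1→X.OX/OO../.X.X; (1,2)=-1→X.O./OOX./.X.X; (1,3)=-1→X.O./OO.X/.X.X; (2,0)=-1→X.O./OO../XX.X; (2,2)=+1→X.O./OO../.XXX*
ply 2: X.O./OO../.XXX is terminal -1 (O); from X.O./OO../.X.X depth 6

X's best at [X.O./OO../.X.X]: (2,2)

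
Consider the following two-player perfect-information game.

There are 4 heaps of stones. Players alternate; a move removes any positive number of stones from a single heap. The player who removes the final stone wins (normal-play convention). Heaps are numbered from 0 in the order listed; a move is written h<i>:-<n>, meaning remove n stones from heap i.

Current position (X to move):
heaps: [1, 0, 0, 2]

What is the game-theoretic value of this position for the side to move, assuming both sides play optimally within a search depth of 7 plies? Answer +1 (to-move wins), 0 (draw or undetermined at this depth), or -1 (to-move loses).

value((1,0,0,2), X) = +1

p1 X@[(1,0,0,2)]: h0:-1[(0,0,0,2)]-1 h3:-1[(1,0,0,1)]+1* h3:-2[(1,0,0,0)]-1
p2 O@[(1,0,0,1)]: h0:-1[(0,0,0,1)]-1* h3:-1[(1,0,0,0)]-1
p3 X@[(0,0,0,1)]: h3:-1[(0,0,0,0)]+1*
p4 O@[(0,0,0,0)] terminal -1; root [(1,0,0,2)] d7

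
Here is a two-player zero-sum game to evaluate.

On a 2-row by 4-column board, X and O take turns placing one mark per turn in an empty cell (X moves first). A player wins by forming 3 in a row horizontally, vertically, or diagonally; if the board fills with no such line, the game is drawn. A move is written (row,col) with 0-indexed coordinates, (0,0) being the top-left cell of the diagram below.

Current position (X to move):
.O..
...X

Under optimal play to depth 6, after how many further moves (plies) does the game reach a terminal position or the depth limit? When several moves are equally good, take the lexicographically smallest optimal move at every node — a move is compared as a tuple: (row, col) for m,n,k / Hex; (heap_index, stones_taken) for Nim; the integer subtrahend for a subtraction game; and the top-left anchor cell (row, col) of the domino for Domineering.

[.O../...X] X move#1: (0,0):+0/XO../...X*, (0,2):+0/.OX./...X, (0,3):+0/.O.X/...X, (1,0):-1/.O../X..X, (1,1):+0/.O../.X.X, (1,2):+0/.O../..XX
[XO../...X] O move#2: (0,2):+0/XOO./...X*, (0,3):+0/XO.O/...X, (1,0):+0/XO../O..X, (1,1):+0/XO../.O.X, (1,2):+0/XO../..OX
[XOO./...X] X move#3: (0,3):+0/XOOX/...X*, (1,0):-1/XOO./X..X, (1,1):-1/XOO./.X.X, (1,2):-1/XOO./..XX
[XOOX/...X] O move#4: (1,0):+0/XOOX/O..X*, (1,1):+0/XOOX/.O.X, (1,2):+0/XOOX/..OX
[XOOX/O..X] X move#5: (1,1):+0/XOOX/OX.X*, (1,2):+0/XOOX/O.XX
[XOOX/OX.X] O move#6: (1,2):+0/XOOX/OXOX*
[XOOX/OXOX] end (terminal +0, X#7); searched .O../...X to 6

PV length from [.O../...X]: 6 plies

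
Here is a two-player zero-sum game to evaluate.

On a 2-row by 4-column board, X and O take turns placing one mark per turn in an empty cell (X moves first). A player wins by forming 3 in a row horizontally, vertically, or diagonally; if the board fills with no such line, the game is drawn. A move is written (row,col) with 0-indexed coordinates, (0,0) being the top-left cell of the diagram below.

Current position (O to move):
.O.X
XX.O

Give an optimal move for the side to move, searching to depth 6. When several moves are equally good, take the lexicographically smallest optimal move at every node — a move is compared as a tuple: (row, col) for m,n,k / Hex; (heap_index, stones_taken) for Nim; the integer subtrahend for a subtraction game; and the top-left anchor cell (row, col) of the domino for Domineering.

p1 O@[.O.X/XX.O]: (0,0)[OO.X/XX.O]-1 (0,2)[.OOX/XX.O]-1 (1,2)[.O.X/XXOO]+0*
p2 X@[.O.X/XXOO]: (0,0)[XO.X/XXOO]+0* (0,2)[.OXX/XXOO]+0
p3 O@[XO.X/XXOO]: (0,2)[XOOX/XXOO]+0*
p4 X@[XOOX/XXOO] terminal +0; root [.O.X/XX.O] d6

O's best at [.O.X/XX.O]: (1,2)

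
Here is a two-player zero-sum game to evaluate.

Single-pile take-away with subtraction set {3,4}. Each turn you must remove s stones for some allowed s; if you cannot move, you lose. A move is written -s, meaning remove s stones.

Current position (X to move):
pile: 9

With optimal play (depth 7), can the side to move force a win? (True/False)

X winning at [9]: False

p1 X@[9]: -3[6]-1* -4[5]-1
p2 O@[6]: -3[3]-1 -4[2]+1*
p3 X@[2] terminal -1; root [9] d7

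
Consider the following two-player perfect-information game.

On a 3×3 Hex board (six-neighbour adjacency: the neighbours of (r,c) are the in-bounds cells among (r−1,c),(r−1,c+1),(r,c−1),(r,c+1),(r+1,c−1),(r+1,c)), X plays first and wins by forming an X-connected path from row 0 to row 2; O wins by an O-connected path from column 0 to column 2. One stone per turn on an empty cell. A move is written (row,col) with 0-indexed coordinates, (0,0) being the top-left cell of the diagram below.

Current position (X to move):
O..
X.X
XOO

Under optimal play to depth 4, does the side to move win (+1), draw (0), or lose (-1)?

p1 X@[O../X.X/XOO]: (0,1)[OX./X.X/XOO]+1* (0,2)[O.X/X.X/XOO]+1 (1,1)[O../XXX/XOO]+1
p2 O@[OX./X.X/XOO] terminal -1; root [O../X.X/XOO] d4

value(O../X.X/XOO, X) = +1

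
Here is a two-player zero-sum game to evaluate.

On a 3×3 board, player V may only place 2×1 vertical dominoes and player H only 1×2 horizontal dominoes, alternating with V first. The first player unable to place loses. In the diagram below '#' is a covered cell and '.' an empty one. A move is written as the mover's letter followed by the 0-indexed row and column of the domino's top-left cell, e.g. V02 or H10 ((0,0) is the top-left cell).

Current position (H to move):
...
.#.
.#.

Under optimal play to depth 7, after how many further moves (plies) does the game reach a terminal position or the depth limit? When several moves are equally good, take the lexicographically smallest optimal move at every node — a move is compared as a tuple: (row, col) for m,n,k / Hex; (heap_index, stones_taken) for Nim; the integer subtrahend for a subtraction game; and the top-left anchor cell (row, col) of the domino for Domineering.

[.../.#./.#.] H move#1: H00:-1/##./.#./.#.*, H01:-1/.##/.#./.#.
[##./.#./.#.] V move#2: V02:+1/###/.##/.#.*, V10:+1/##./##./##., V12:+1/##./.##/.##
[###/.##/.#.] end (terminal -1, H#3); searched .../.#./.#. to 7

PV length from [.../.#./.#.]: 2 plies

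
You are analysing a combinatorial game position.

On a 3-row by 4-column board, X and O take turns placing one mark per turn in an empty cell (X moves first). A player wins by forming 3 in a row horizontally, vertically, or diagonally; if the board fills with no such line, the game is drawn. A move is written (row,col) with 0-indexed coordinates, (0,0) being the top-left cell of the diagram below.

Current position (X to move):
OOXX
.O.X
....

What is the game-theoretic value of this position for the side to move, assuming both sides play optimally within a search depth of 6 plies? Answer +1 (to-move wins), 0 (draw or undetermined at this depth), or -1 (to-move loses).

[OOXX/.O.X/....] X move#1: (1,0):-1/OOXX/XO.X/...., (1,2):-1/OOXX/.OXX/...., (2,0):-1/OOXX/.O.X/X..., (2,1):-1/OOXX/.O.X/.X.., (2,2):-1/OOXX/.O.X/..X., (2,3):+1/OOXX/.O.X/...X*
[OOXX/.O.X/...X] end (terminal -1, O#2); searched OOXX/.O.X/.... to 6

value(OOXX/.O.X/...., X) = +1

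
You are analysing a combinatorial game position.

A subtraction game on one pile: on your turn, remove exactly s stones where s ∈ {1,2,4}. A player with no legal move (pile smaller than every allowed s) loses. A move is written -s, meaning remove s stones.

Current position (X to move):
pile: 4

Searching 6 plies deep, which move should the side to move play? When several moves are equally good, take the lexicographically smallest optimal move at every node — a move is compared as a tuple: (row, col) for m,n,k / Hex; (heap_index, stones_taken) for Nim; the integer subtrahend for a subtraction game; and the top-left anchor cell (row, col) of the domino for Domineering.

X's best at [4]: -1

ply 1, X at 4 | -1=+1→3*; -2=-1→2; -4=+1→0
ply 2, O at 3 | -1=-1→2*; -2=-1→1
ply 3, X at 2 | -1=-1→1; -2=+1→0*
ply 4: 0 is terminal -1 (O); from 4 depth 6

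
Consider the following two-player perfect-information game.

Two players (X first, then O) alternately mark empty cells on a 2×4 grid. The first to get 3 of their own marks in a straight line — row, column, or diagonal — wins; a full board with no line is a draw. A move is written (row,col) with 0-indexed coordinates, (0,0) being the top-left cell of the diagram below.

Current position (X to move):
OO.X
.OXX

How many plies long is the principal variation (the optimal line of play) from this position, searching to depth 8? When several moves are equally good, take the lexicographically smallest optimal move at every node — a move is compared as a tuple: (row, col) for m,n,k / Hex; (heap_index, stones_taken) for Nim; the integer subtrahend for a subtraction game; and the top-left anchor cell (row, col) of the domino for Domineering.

PV length from [OO.X/.OXX]: 2 plies

[OO.X/.OXX] X move#1: (0,2):+0/OOXX/.OXX*, (1,0):-1/OO.X/XOXX
[OOXX/.OXX] O move#2: (1,0):+0/OOXX/OOXX*
[OOXX/OOXX] end (terminal +0, X#3); searched OO.X/.OXX to 8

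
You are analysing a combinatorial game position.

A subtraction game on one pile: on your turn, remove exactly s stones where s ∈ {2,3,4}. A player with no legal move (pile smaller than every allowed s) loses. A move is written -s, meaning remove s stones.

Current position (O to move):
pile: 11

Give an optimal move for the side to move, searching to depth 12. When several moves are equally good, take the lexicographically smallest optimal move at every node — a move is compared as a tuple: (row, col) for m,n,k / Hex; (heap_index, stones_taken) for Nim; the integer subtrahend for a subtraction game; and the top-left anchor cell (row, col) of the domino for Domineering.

O's best at [11]: -4

ply 1, O at 11 | -2=-1→9; -3=-1→8; -4=+1→7*
ply 2, X at 7 | -2=-1→5*; -3=-1→4; -4=-1→3
ply 3, O at 5 | -2=-1→3; -3=-1→2; -4=+1→1*
ply 4: 1 is terminal -1 (X); from 11 depth 12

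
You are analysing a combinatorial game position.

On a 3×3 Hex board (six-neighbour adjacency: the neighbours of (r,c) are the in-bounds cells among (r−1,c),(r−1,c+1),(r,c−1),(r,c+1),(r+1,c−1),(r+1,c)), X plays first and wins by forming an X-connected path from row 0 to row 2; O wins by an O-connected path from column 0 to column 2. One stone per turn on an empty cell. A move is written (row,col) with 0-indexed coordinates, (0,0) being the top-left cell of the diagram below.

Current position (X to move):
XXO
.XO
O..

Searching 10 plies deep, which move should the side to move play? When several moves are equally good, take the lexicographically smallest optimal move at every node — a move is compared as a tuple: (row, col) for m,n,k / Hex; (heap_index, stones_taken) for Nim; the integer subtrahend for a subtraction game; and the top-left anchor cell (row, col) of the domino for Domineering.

[XXO/.XO/O..] X move#1: (1,0):-1/XXO/XXO/O.., (2,1):+1/XXO/.XO/OX.*, (2,2):-1/XXO/.XO/O.X
[XXO/.XO/OX.] end (terminal -1, O#2); searched XXO/.XO/O.. to 10

X's best at [XXO/.XO/O..]: (2,1)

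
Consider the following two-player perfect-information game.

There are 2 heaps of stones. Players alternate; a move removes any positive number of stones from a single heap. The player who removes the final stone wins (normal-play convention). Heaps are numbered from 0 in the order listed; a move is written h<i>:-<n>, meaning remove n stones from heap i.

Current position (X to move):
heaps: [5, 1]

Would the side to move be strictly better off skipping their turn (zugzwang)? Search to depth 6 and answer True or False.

[(5,1)] X move#1: h0:-1:-1/(4,1), h0:-2:-1/(3,1), h0:-3:-1/(2,1), h0:-4:+1/(1,1)*, h0:-5:-1/(0,1), h1:-1:-1/(5,0)
[(1,1)] O move#2: h0:-1:-1/(0,1)*, h1:-1:-1/(1,0)
[(0,1)] X move#3: h1:-1:+1/(0,0)*
[(0,0)] end (terminal -1, O#4); searched (5,1) to 6
suppose X passes — search the same position with O to move:
pass> [(5,1)] O move#1: h0:-1:-1/(4,1), h0:-2:-1/(3,1), h0:-3:-1/(2,1), h0:-4:+1/(1,1)*, h0:-5:-1/(0,1), h1:-1:-1/(5,0)
pass> [(1,1)] X move#2: h0:-1:-1/(0,1)*, h1:-1:-1/(1,0)
pass> [(0,1)] O move#3: h1:-1:+1/(0,0)*
pass> [(0,0)] end (terminal -1, X#4); searched (5,1) to 6
for X: play +1, pass -1

zugzwang((5,1), X) = False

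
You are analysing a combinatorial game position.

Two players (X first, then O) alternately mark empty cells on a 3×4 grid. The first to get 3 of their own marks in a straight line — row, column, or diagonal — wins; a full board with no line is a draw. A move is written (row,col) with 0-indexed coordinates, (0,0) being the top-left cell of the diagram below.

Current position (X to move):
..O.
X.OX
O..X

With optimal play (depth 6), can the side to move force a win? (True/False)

X winning at [..O./X.OX/O..X]: True

ply 1, X at ..O./X.OX/O..X | (0,0)=-1→X.O./X.OX/O..X; (0,1)=-1→.XO./X.OX/O..X; (0,3)=+1→..OX/X.OX/O..X*; (1,1)=-1→..O./XXOX/O..X; (2,1)=-1→..O./X.OX/OX.X; (2,2)=-1→..O./X.OX/O.XX
ply 2: ..OX/X.OX/O..X is terminal -1 (O); from ..O./X.OX/O..X depth 6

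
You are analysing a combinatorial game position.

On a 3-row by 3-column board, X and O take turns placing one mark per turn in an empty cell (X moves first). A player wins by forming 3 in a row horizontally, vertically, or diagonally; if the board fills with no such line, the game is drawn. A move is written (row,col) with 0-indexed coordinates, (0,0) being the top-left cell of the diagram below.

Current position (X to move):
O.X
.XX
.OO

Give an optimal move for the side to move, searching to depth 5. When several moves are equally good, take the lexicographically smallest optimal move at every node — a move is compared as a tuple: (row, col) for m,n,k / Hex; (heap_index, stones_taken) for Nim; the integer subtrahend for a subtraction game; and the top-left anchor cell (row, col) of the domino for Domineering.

X's best at [O.X/.XX/.OO]: (1,0)

ply 1, X at O.X/.XX/.OO | (0,1)=-1→OXX/.XX/.OO; (1,0)=+1→O.X/XXX/.OO*; (2,0)=+1→O.X/.XX/XOO
ply 2: O.X/XXX/.OO is terminal -1 (O); from O.X/.XX/.OO depth 5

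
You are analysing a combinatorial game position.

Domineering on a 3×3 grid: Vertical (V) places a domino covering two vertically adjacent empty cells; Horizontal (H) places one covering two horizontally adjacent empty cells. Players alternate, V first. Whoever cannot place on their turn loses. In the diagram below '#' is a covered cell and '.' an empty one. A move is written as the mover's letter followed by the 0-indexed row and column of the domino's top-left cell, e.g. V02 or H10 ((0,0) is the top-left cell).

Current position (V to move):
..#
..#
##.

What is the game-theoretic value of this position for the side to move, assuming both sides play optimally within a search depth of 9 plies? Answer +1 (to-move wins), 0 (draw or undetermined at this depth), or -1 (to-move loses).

[..#/..#/##.] V move#1: V00:+1/#.#/#.#/##.*, V01:+1/.##/.##/##.
[#.#/#.#/##.] end (terminal -1, H#2); searched ..#/..#/##. to 9

value(..#/..#/##., V) = +1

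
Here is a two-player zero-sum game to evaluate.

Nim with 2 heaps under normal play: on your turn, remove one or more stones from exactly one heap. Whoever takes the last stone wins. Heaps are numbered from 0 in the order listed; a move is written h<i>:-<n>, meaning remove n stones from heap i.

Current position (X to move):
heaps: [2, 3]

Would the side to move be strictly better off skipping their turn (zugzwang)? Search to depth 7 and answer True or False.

p1 X@[(2,3)]: h0:-1[(1,3)]-1 h0:-2[(0,3)]-1 h1:-1[(2,2)]+1* h1:-2[(2,1)]-1 h1:-3[(2,0)]-1
p2 O@[(2,2)]: h0:-1[(1,2)]-1* h0:-2[(0,2)]-1 h1:-1[(2,1)]-1 h1:-2[(2,0)]-1
p3 X@[(1,2)]: h0:-1[(0,2)]-1 h1:-1[(1,1)]+1* h1:-2[(1,0)]-1
p4 O@[(1,1)]: h0:-1[(0,1)]-1* h1:-1[(1,0)]-1
p5 X@[(0,1)]: h1:-1[(0,0)]+1*
p6 O@[(0,0)] terminal -1; root [(2,3)] d7
if X skipped the turn, O would face:
~ p1 O@[(2,3)]: h0:-1[(1,3)]-1 h0:-2[(0,3)]-1 h1:-1[(2,2)]+1* h1:-2[(2,1)]-1 h1:-3[(2,0)]-1
~ p2 X@[(2,2)]: h0:-1[(1,2)]-1* h0:-2[(0,2)]-1 h1:-1[(2,1)]-1 h1:-2[(2,0)]-1
~ p3 O@[(1,2)]: h0:-1[(0,2)]-1 h1:-1[(1,1)]+1* h1:-2[(1,0)]-1
~ p4 X@[(1,1)]: h0:-1[(0,1)]-1* h1:-1[(1,0)]-1
~ p5 O@[(0,1)]: h1:-1[(0,0)]+1*
~ p6 X@[(0,0)] terminal -1; root [(2,3)] d7
compare (X): move=+1 vs pass=-1

zugzwang((2,3), X) = False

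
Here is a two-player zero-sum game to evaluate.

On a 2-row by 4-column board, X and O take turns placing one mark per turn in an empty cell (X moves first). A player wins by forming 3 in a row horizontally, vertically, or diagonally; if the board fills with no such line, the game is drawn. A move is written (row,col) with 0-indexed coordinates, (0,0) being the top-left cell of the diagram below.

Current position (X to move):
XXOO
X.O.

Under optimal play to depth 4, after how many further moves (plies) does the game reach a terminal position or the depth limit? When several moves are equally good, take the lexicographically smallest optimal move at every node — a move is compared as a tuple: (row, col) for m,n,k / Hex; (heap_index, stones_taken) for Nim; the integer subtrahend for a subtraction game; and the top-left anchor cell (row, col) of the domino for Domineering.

PV length from [XXOO/X.O.]: 2 plies

[XXOO/X.O.] X move#1: (1,1):+0/XXOO/XXO.*, (1,3):+0/XXOO/X.OX
[XXOO/XXO.] O move#2: (1,3):+0/XXOO/XXOO*
[XXOO/XXOO] end (terminal +0, X#3); searched XXOO/X.O. to 4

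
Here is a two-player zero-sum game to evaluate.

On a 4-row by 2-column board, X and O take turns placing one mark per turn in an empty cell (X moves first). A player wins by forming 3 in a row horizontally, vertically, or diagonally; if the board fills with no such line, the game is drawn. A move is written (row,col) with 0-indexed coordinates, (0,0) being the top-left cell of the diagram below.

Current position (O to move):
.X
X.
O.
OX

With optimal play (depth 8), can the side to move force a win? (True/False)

p1 O@[.X/X./O./OX]: (0,0)[OX/X./O./OX]+0* (1,1)[.X/XO/O./OX]+0 (2,1)[.X/X./OO/OX]+0
p2 X@[OX/X./O./OX]: (1,1)[OX/XX/O./OX]+0* (2,1)[OX/X./OX/OX]+0
p3 O@[OX/XX/O./OX]: (2,1)[OX/XX/OO/OX]+0*
p4 X@[OX/XX/OO/OX] terminal +0; root [.X/X./O./OX] d8

O winning at [.X/X./O./OX]: False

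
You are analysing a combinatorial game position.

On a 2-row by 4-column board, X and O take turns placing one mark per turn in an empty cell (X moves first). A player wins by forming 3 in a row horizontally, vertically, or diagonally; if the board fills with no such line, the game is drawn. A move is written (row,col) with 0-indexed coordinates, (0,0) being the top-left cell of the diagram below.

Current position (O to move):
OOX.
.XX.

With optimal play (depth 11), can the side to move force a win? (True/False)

ply 1, O at OOX./.XX. | (0,3)=-1→OOXO/.XX.*; (1,0)=-1→OOX./OXX.; (1,3)=-1→OOX./.XXO
ply 2, X at OOXO/.XX. | (1,0)=+1→OOXO/XXX.*; (1,3)=+1→OOXO/.XXX
ply 3: OOXO/XXX. is terminal -1 (O); from OOX./.XX. depth 11

O winning at [OOX./.XX.]: False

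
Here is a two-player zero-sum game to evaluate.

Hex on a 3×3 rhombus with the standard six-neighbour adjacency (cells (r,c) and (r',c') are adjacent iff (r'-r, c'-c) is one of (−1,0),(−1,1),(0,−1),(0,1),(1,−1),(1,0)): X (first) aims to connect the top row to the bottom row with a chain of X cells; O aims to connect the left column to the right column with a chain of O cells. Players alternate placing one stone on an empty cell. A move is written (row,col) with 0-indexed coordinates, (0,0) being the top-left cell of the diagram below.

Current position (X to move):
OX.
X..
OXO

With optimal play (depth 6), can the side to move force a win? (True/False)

X winning at [OX./X../OXO]: True

[OX./X../OXO] X move#1: (0,2):+1/OXX/X../OXO*, (1,1):+1/OX./XX./OXO, (1,2):+1/OX./X.X/OXO
[OXX/X../OXO] O move#2: (1,1):-1/OXX/XO./OXO*, (1,2):-1/OXX/X.O/OXO
[OXX/XO./OXO] X move#3: (1,2):+1/OXX/XOX/OXO*
[OXX/XOX/OXO] end (terminal -1, O#4); searched OX./X../OXO to 6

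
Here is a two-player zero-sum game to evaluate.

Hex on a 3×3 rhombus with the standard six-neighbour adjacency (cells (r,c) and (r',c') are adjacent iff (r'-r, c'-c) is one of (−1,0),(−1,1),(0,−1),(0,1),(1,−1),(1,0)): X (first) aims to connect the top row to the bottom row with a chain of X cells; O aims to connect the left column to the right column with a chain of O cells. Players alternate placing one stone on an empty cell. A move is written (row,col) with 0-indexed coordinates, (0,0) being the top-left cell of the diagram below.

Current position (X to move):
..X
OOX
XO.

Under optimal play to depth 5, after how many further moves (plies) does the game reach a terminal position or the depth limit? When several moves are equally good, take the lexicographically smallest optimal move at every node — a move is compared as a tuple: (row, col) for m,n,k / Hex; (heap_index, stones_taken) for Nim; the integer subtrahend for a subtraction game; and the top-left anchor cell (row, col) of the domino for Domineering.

[..X/OOX/XO.] X move#1: (0,0):-1/X.X/OOX/XO., (0,1):-1/.XX/OOX/XO., (2,2):+1/..X/OOX/XOX*
[..X/OOX/XOX] end (terminal -1, O#2); searched ..X/OOX/XO. to 5

PV length from [..X/OOX/XO.]: 1 ply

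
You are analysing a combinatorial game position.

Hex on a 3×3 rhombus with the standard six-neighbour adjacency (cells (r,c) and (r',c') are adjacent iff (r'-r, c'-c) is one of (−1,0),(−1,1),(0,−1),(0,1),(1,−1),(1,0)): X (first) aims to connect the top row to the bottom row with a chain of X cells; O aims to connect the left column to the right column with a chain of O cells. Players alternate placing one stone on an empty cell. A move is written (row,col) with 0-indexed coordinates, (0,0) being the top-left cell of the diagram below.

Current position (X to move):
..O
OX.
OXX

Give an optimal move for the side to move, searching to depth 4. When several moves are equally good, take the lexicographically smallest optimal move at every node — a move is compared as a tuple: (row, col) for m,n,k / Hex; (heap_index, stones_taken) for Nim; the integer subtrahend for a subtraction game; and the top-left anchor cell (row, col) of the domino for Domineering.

X's best at [..O/OX./OXX]: (0,1)

p1 X@[..O/OX./OXX]: (0,0)[X.O/OX./OXX]-1 (0,1)[.XO/OX./OXX]+1* (1,2)[..O/OXX/OXX]-1
p2 O@[.XO/OX./OXX] terminal -1; root [..O/OX./OXX] d4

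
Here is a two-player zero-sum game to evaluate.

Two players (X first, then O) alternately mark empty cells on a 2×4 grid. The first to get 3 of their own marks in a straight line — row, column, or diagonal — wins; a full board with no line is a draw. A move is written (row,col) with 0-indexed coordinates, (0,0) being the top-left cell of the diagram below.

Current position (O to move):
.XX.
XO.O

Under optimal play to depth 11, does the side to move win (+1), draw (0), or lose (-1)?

ply 1, O at .XX./XO.O | (0,0)=-1→OXX./XO.O; (0,3)=-1→.XXO/XO.O; (1,2)=+1→.XX./XOOO*
ply 2: .XX./XOOO is terminal -1 (X); from .XX./XO.O depth 11

value(.XX./XO.O, O) = +1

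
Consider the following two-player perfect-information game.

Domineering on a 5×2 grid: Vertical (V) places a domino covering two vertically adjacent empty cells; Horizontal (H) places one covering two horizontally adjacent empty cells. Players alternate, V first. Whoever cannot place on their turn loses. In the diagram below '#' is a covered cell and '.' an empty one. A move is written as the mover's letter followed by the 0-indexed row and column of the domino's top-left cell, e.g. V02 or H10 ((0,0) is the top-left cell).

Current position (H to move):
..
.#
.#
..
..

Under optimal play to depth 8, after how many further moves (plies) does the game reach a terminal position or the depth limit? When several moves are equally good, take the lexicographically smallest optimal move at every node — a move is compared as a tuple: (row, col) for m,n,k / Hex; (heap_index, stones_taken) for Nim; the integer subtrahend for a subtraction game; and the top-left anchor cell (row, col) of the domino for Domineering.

PV length from [../.#/.#/../..]: 3 plies

ply 1, H at ../.#/.#/../.. | H00=-1→##/.#/.#/../..; H30=+1→../.#/.#/##/..*; H40=+1→../.#/.#/../##
ply 2, V at ../.#/.#/##/.. | V00=-1→#./##/.#/##/..*; V10=-1→../##/##/##/..
ply 3, H at #./##/.#/##/.. | H40=+1→#./##/.#/##/##*
ply 4: #./##/.#/##/## is terminal -1 (V); from ../.#/.#/../.. depth 8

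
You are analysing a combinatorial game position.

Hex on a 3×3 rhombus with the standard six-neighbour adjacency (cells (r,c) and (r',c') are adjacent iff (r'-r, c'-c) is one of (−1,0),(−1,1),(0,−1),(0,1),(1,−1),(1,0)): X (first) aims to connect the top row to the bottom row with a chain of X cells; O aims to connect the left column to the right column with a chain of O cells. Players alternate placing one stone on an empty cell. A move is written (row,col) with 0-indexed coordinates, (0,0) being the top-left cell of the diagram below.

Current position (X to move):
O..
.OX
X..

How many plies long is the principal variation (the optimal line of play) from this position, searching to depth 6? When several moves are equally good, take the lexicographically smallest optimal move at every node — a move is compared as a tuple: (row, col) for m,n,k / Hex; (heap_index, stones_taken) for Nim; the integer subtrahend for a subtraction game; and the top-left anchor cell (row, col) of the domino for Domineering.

p1 X@[O../.OX/X..]: (0,1)[OX./.OX/X..]+1* (0,2)[O.X/.OX/X..]+1 (1,0)[O../XOX/X..]+1 (2,1)[O../.OX/XX.]-1 (2,2)[O../.OX/X.X]-1
p2 O@[OX./.OX/X..]: (0,2)[OXO/.OX/X..]-1* (1,0)[OX./OOX/X..]-1 (2,1)[OX./.OX/XO.]-1 (2,2)[OX./.OX/X.O]-1
p3 X@[OXO/.OX/X..]: (1,0)[OXO/XOX/X..]+1* (2,1)[OXO/.OX/XX.]-1 (2,2)[OXO/.OX/X.X]-1
p4 O@[OXO/XOX/X..] terminal -1; root [O../.OX/X..] d6

PV length from [O../.OX/X..]: 3 plies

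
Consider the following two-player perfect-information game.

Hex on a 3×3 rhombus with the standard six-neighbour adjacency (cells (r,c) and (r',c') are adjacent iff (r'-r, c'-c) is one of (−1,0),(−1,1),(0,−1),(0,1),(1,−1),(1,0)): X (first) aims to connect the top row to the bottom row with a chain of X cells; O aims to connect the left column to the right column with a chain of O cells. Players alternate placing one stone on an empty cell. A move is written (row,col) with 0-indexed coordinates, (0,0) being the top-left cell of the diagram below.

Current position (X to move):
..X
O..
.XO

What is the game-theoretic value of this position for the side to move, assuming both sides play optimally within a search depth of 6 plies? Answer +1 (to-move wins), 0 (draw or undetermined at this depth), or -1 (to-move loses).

value(..X/O../.XO, X) = +1

p1 X@[..X/O../.XO]: (0,0)[X.X/O../.XO]+1* (0,1)[.XX/O../.XO]+1 (1,1)[..X/OX./.XO]+1 (1,2)[..X/O.X/.XO]+1 (2,0)[..X/O../XXO]+1
p2 O@[X.X/O../.XO]: (0,1)[XOX/O../.XO]-1* (1,1)[X.X/OO./.XO]-1 (1,2)[X.X/O.O/.XO]-1 (2,0)[X.X/O../OXO]-1
p3 X@[XOX/O../.XO]: (1,1)[XOX/OX./.XO]+1* (1,2)[XOX/O.X/.XO]+1 (2,0)[XOX/O../XXO]+1
p4 O@[XOX/OX./.XO] terminal -1; root [..X/O../.XO] d6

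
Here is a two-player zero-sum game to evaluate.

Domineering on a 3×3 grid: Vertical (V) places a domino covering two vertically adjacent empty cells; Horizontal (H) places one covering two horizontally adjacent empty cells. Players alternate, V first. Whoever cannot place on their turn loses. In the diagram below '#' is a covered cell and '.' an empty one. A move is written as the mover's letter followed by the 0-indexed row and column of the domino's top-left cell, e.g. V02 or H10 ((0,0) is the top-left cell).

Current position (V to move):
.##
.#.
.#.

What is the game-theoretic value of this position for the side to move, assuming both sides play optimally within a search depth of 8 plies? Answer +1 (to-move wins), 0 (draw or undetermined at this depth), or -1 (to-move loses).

[.##/.#./.#.] V move#1: V00:+1/###/##./.#.*, V10:+1/.##/##./##., V12:+1/.##/.##/.##
[###/##./.#.] end (terminal -1, H#2); searched .##/.#./.#. to 8

value(.##/.#./.#., V) = +1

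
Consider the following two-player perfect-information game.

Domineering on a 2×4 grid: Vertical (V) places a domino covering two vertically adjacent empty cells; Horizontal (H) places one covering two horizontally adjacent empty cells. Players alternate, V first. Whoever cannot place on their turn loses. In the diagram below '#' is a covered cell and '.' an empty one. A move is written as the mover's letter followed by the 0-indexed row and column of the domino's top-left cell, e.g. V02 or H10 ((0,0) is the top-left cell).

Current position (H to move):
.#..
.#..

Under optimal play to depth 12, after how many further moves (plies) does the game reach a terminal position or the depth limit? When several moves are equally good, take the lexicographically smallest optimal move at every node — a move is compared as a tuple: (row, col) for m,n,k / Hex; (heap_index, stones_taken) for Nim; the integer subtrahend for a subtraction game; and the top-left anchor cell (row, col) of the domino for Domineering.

ply 1, H at .#../.#.. | H02=+1→.###/.#..*; H12=+1→.#../.###
ply 2, V at .###/.#.. | V00=-1→####/##..*
ply 3, H at ####/##.. | H12=+1→####/####*
ply 4: ####/#### is terminal -1 (V); from .#../.#.. depth 12

PV length from [.#../.#..]: 3 plies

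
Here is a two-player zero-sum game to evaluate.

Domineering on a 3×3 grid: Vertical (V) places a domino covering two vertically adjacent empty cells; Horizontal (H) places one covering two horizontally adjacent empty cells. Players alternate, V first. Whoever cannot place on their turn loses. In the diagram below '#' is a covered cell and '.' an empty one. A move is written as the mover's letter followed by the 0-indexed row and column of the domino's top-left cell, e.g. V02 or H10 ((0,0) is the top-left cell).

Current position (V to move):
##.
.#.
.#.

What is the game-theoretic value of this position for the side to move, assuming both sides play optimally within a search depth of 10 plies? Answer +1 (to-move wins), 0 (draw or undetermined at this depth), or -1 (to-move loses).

value(##./.#./.#., V) = +1

[##./.#./.#.] V move#1: V02:+1/###/.##/.#.*, V10:+1/##./##./##., V12:+1/##./.##/.##
[###/.##/.#.] end (terminal -1, H#2); searched ##./.#./.#. to 10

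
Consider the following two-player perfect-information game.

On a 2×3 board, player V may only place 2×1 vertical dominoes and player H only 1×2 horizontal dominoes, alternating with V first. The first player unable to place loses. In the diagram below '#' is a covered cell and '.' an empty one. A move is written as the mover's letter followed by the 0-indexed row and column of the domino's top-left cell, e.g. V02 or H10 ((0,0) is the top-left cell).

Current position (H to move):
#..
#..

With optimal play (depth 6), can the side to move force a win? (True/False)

p1 H@[#../#..]: H01[###/#..]+1* H11[#../###]+1
p2 V@[###/#..] terminal -1; root [#../#..] d6

H winning at [#../#..]: True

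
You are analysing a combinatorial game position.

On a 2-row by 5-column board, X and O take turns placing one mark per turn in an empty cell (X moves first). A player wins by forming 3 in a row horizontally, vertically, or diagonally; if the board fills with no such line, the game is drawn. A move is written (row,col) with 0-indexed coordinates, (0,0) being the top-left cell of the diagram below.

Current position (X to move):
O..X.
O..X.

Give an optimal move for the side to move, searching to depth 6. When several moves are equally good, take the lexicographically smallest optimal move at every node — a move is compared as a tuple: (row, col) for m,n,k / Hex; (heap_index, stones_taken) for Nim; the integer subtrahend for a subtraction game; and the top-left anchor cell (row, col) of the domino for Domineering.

X's best at [O..X./O..X.]: (0,1)

[O..X./O..X.] X move#1: (0,1):+1/OX.X./O..X.*, (0,2):+1/O.XX./O..X., (0,4):+0/O..XX/O..X., (1,1):+1/O..X./OX.X., (1,2):+1/O..X./O.XX., (1,4):+0/O..X./O..XX
[OX.X./O..X.] O move#2: (0,2):-1/OXOX./O..X.*, (0,4):-1/OX.XO/O..X., (1,1):-1/OX.X./OO.X., (1,2):-1/OX.X./O.OX., (1,4):-1/OX.X./O..XO
[OXOX./O..X.] X move#3: (0,4):+0/OXOXX/O..X., (1,1):+0/OXOX./OX.X., (1,2):+1/OXOX./O.XX.*, (1,4):+0/OXOX./O..XX
[OXOX./O.XX.] O move#4: (0,4):-1/OXOXO/O.XX.*, (1,1):-1/OXOX./OOXX., (1,4):-1/OXOX./O.XXO
[OXOXO/O.XX.] X move#5: (1,1):+1/OXOXO/OXXX.*, (1,4):+1/OXOXO/O.XXX
[OXOXO/OXXX.] end (terminal -1, O#6); searched O..X./O..X. to 6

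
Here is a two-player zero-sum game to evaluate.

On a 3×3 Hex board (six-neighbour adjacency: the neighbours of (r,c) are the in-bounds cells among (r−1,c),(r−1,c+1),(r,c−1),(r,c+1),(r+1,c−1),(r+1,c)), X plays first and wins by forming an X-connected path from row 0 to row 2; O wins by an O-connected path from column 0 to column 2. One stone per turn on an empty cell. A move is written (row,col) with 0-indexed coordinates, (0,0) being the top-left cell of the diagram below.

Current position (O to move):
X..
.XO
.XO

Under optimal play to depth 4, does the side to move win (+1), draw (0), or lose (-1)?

value(X../.XO/.XO, O) = -1

ply 1, O at X../.XO/.XO | (0,1)=-1→XO./.XO/.XO*; (0,2)=-1→X.O/.XO/.XO; (1,0)=-1→X../OXO/.XO; (2,0)=-1→X../.XO/OXO
ply 2, X at XO./.XO/.XO | (0,2)=+1→XOX/.XO/.XO*; (1,0)=+1→XO./XXO/.XO; (2,0)=+1→XO./.XO/XXO
ply 3: XOX/.XO/.XO is terminal -1 (O); from X../.XO/.XO depth 4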